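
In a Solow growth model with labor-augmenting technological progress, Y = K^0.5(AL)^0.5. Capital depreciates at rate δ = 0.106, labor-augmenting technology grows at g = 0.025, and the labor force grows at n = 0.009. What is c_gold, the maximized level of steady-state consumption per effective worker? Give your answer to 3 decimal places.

c_gold ≈ 1.786

The effective depreciation rate is n + g + δ = 0.009 + 0.025 + 0.106 = 0.14.
At the golden rule the marginal product of capital equals n+g+δ: 0.5·k^(0.5−1) = 0.14. Solving, k_gold = (0.5/0.14)^(1/0.5) ≈ 12.7551.
y_gold = 12.7551^0.5 ≈ 3.5714.
c_gold = y_gold − (n+g+δ)·k_gold = 3.5714 − 0.14·12.7551 ≈ 1.7857.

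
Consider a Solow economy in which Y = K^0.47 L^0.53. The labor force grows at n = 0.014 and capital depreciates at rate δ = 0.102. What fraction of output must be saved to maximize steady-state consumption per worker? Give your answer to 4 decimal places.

s_gold = 0.4700

Capital per worker breaks even when investment replaces (n + δ)·k; here n + δ = 0.116.
At the golden rule MPK = n+δ, and in any Cobb-Douglas steady state s = (n+δ)·k/y = MPK·k/y = capital's share 0.47.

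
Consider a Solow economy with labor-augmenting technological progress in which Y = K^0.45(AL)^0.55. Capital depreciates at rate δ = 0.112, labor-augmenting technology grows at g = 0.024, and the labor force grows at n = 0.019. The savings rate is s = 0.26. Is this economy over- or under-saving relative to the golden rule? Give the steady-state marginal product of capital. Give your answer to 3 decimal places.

n + g + δ = 0.019 + 0.024 + 0.112 = 0.155.
Steady-state k*: s·k^0.45 = 0.155·k gives k* = (0.26/0.155)^(1/0.55) ≈ 2.5612.
MPK = 0.45·2.5612^(-0.55) ≈ 0.2683.
MPK > n+g+δ = 0.155, so the economy is dynamically efficient (under-saving).

under-saving; MPK ≈ 0.268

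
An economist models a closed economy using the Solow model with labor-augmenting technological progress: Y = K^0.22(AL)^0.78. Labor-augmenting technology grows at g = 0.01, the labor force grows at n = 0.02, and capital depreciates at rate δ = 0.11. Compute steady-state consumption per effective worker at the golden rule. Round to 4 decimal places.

n + g + δ = 0.02 + 0.01 + 0.11 = 0.14.
Maximizing c = f(k) − (n+g+δ)·k gives f'(k) = n+g+δ, i.e. 0.22·k^(0.22−1) = 0.14, so k_gold = (0.22/0.14)^(1/0.78) ≈ 1.7851.
y_gold = 1.7851^0.22 ≈ 1.1360.
c_gold = y_gold − (n+g+δ)·k_gold = 1.1360 − 0.14·1.7851 ≈ 0.8861.

c_gold ≈ 0.8861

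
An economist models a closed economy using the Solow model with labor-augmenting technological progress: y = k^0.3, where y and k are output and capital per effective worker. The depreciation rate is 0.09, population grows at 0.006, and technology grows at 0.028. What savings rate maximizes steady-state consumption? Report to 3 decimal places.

Break-even investment rate: n + g + δ = 0.006 + 0.028 + 0.09 = 0.124.
At the golden rule MPK = n+g+δ, and in any Cobb-Douglas steady state s = (n+g+δ)·k/y = MPK·k/y = capital's share 0.3.

s_gold = 0.300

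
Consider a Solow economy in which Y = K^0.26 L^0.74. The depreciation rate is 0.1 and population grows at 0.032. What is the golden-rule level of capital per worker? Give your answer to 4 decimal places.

k_gold ≈ 2.4994

Break-even investment rate: n + δ = 0.032 + 0.1 = 0.132.
Setting f'(k) = n+δ gives 0.26·k^(0.26−1) = 0.132, hence k_gold = (0.26/0.132)^(1/0.74) ≈ 2.4994.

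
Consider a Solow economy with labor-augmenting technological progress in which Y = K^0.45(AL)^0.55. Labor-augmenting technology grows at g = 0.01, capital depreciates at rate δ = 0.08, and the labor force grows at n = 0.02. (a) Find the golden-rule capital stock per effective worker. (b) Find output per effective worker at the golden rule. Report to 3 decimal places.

(a) k_gold ≈ 12.954; (b) y_gold ≈ 3.167

Break-even investment rate: n + g + δ = 0.02 + 0.01 + 0.08 = 0.11.
Setting f'(k) = n+g+δ gives 0.45·k^(0.45−1) = 0.11, hence k_gold = (0.45/0.11)^(1/0.55) ≈ 12.9539.
y_gold = 12.9539^0.45 ≈ 3.1665.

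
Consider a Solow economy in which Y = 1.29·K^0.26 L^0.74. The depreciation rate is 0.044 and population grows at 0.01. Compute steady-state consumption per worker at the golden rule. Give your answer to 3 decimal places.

n + δ = 0.01 + 0.044 = 0.054.
Maximizing c = f(k) − (n+δ)·k gives f'(k) = n+δ, i.e. 0.26·1.29·k^(0.26−1) = 0.054, so k_gold = (0.26·1.29/0.054)^(1/0.74) ≈ 11.7991.
y_gold = 1.29·11.7991^0.26 ≈ 2.4506.
c_gold = y_gold − (n+δ)·k_gold = 2.4506 − 0.054·11.7991 ≈ 1.8134.

c_gold ≈ 1.813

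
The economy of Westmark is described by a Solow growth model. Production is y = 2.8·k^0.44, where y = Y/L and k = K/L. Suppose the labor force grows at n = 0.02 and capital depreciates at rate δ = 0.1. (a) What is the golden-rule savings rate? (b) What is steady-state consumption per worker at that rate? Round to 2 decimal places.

The effective depreciation rate is n + δ = 0.02 + 0.1 = 0.12.
For Cobb-Douglas, s_gold equals capital's share: s_gold = 0.44.
At the golden rule the marginal product of capital equals n+δ: 0.44·2.8·k^(0.44−1) = 0.12. Solving, k_gold = (0.44·2.8/0.12)^(1/0.56) ≈ 63.9918.
y_gold = 2.8·63.9918^0.44 ≈ 17.4523; c_gold = (1−0.44)·y_gold ≈ 9.7733.

(a) s_gold = 0.44; (b) c_gold ≈ 9.77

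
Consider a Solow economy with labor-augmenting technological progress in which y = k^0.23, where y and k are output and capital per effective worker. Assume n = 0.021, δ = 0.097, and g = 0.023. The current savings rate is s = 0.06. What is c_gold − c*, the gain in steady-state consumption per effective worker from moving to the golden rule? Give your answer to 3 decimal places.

Δc ≈ 0.163

Capital per effective worker breaks even when investment replaces (n + g + δ)·k; here n + g + δ = 0.141.
Current steady state (s = 0.06): k* = (0.06/0.141)^(1/0.77) ≈ 0.3297, y* = 0.3297^0.23 ≈ 0.7747, c* = (1−0.06)·0.7747 ≈ 0.7283.
Setting f'(k) = n+g+δ gives 0.23·k^(0.23−1) = 0.141, hence k_gold = (0.23/0.141)^(1/0.77) ≈ 1.8879.
y_gold = 1.8879^0.23 ≈ 1.1574, c_gold = y_gold − 0.141·k_gold ≈ 0.8912.
Gain: Δc = 0.8912 − 0.7283 ≈ 0.1629.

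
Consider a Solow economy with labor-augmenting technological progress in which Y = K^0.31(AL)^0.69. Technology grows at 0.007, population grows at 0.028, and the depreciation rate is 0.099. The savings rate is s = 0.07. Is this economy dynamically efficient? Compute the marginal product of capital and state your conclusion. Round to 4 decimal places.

dynamically efficient; MPK ≈ 0.5934

Capital per effective worker breaks even when investment replaces (n + g + δ)·k; here n + g + δ = 0.134.
Steady-state k*: s·k^0.31 = 0.134·k gives k* = (0.07/0.134)^(1/0.69) ≈ 0.3902.
MPK = 0.31·0.3902^(-0.69) ≈ 0.5934.
MPK > n+g+δ = 0.134, so the economy is dynamically efficient (under-saving).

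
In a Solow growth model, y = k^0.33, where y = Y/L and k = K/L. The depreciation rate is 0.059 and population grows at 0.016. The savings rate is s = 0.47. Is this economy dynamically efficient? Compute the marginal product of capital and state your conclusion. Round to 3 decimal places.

n + δ = 0.016 + 0.059 = 0.075.
Steady-state k*: s·k^0.33 = 0.075·k gives k* = (0.47/0.075)^(1/0.67) ≈ 15.4742.
MPK = 0.33·15.4742^(-0.67) ≈ 0.0527.
MPK < n+δ = 0.075, so the economy is dynamically inefficient (over-saving).

dynamically inefficient; MPK ≈ 0.053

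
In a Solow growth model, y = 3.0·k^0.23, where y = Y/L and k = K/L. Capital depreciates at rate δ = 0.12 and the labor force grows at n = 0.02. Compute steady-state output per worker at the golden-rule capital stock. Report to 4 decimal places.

The effective depreciation rate is n + δ = 0.02 + 0.12 = 0.14.
Setting f'(k) = n+δ gives 0.23·3.0·k^(0.23−1) = 0.14, hence k_gold = (0.23·3.0/0.14)^(1/0.77) ≈ 7.9367.
Output: y_gold = 3.0·k_gold^0.23 = 3.0·7.9367^0.23 ≈ 4.8310.

y_gold ≈ 4.8310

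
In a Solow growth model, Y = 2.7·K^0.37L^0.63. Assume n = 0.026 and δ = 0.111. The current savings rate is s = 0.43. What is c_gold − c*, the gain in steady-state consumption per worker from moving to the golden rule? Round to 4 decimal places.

Δc ≈ 0.0642

Break-even investment rate: n + δ = 0.026 + 0.111 = 0.137.
Current steady state (s = 0.43): k* = (0.43·2.7/0.137)^(1/0.63) ≈ 29.7299, y* = 2.7·29.7299^0.37 ≈ 9.4721, c* = (1−0.43)·9.4721 ≈ 5.3991.
At the golden rule the marginal product of capital equals n+δ: 0.37·2.7·k^(0.37−1) = 0.137. Solving, k_gold = (0.37·2.7/0.137)^(1/0.63) ≈ 23.4204.
y_gold = 2.7·23.4204^0.37 ≈ 8.6719, c_gold = y_gold − 0.137·k_gold ≈ 5.4633.
Gain: Δc = 5.4633 − 5.3991 ≈ 0.0642.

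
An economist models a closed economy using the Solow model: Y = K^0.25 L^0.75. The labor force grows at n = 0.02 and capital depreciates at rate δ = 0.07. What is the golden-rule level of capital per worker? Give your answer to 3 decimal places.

k_gold ≈ 3.905

Capital per worker breaks even when investment replaces (n + δ)·k; here n + δ = 0.09.
At the golden rule the marginal product of capital equals n+δ: 0.25·k^(0.25−1) = 0.09. Solving, k_gold = (0.25/0.09)^(1/0.75) ≈ 3.9048.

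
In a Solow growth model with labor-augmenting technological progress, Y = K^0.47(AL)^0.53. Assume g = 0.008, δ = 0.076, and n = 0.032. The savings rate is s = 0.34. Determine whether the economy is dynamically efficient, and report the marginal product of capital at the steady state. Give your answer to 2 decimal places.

dynamically efficient; MPK ≈ 0.16

Capital per effective worker breaks even when investment replaces (n + g + δ)·k; here n + g + δ = 0.116.
Steady-state k*: s·k^0.47 = 0.116·k gives k* = (0.34/0.116)^(1/0.53) ≈ 7.6063.
MPK = 0.47·7.6063^(-0.53) ≈ 0.1604.
MPK > n+g+δ = 0.116, so the economy is dynamically efficient (under-saving).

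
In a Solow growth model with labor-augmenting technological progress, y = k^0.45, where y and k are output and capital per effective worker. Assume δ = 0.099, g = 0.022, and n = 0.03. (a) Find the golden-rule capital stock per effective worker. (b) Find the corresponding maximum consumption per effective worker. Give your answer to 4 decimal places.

Capital per effective worker breaks even when investment replaces (n + g + δ)·k; here n + g + δ = 0.151.
Setting f'(k) = n+g+δ gives 0.45·k^(0.45−1) = 0.151, hence k_gold = (0.45/0.151)^(1/0.55) ≈ 7.2819.
y_gold = 7.2819^0.45 ≈ 2.4435; c_gold = y_gold − 0.151·k_gold ≈ 1.3439.

(a) k_gold ≈ 7.2819; (b) c_gold ≈ 1.3439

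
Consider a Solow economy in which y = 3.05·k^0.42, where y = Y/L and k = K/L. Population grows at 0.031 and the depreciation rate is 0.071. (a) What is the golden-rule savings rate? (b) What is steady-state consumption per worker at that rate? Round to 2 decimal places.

(a) s_gold = 0.42; (b) c_gold ≈ 11.05

Break-even investment rate: n + δ = 0.031 + 0.071 = 0.102.
For Cobb-Douglas, s_gold equals capital's share: s_gold = 0.42.
At the golden rule the marginal product of capital equals n+δ: 0.42·3.05·k^(0.42−1) = 0.102. Solving, k_gold = (0.42·3.05/0.102)^(1/0.58) ≈ 78.4765.
y_gold = 3.05·78.4765^0.42 ≈ 19.0586; c_gold = (1−0.42)·y_gold ≈ 11.0540.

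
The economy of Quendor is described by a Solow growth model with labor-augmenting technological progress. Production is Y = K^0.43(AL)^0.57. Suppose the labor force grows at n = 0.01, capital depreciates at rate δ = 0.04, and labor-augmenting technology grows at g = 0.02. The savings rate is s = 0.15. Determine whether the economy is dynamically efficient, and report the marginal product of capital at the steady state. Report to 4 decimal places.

dynamically efficient; MPK ≈ 0.2007

Break-even investment rate: n + g + δ = 0.01 + 0.02 + 0.04 = 0.07.
Steady-state k*: s·k^0.43 = 0.07·k gives k* = (0.15/0.07)^(1/0.57) ≈ 3.8079.
MPK = 0.43·3.8079^(-0.57) ≈ 0.2007.
MPK > n+g+δ = 0.07, so the economy is dynamically efficient (under-saving).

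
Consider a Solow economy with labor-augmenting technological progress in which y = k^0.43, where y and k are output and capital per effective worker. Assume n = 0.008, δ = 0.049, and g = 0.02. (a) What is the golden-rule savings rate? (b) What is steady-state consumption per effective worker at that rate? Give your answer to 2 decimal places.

Capital per effective worker breaks even when investment replaces (n + g + δ)·k; here n + g + δ = 0.077.
For Cobb-Douglas, s_gold equals capital's share: s_gold = 0.43.
Golden rule sets MPK = n+g+δ: 0.43·k^(0.43−1) = 0.077, so k_gold = (0.43/0.077)^(1/0.57) ≈ 20.4403.
y_gold = 20.4403^0.43 ≈ 3.6602; c_gold = (1−0.43)·y_gold ≈ 2.0863.

(a) s_gold = 0.43; (b) c_gold ≈ 2.09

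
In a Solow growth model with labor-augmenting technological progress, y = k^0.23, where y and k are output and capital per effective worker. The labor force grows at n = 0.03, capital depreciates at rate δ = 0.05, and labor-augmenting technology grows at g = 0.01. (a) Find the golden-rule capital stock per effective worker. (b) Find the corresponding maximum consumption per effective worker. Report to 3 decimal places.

(a) k_gold ≈ 3.382; (b) c_gold ≈ 1.019

n + g + δ = 0.03 + 0.01 + 0.05 = 0.09.
Golden rule sets MPK = n+g+δ: 0.23·k^(0.23−1) = 0.09, so k_gold = (0.23/0.09)^(1/0.77) ≈ 3.3822.
y_gold = 3.3822^0.23 ≈ 1.3235; c_gold = y_gold − 0.09·k_gold ≈ 1.0191.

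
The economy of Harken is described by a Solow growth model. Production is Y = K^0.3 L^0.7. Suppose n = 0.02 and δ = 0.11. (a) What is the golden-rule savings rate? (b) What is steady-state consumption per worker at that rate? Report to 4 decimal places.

Break-even investment rate: n + δ = 0.02 + 0.11 = 0.13.
For Cobb-Douglas, s_gold equals capital's share: s_gold = 0.3.
Golden rule sets MPK = n+δ: 0.3·k^(0.3−1) = 0.13, so k_gold = (0.3/0.13)^(1/0.7) ≈ 3.3024.
y_gold = 3.3024^0.3 ≈ 1.4310; c_gold = (1−0.3)·y_gold ≈ 1.0017.

(a) s_gold = 0.3000; (b) c_gold ≈ 1.0017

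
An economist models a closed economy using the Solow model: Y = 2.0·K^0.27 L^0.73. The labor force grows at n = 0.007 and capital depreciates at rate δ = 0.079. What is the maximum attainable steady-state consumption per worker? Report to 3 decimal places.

n + δ = 0.007 + 0.079 = 0.086.
Setting f'(k) = n+δ gives 0.27·2.0·k^(0.27−1) = 0.086, hence k_gold = (0.27·2.0/0.086)^(1/0.73) ≈ 12.3882.
y_gold = 2.0·12.3882^0.27 ≈ 3.9459.
c_gold = y_gold − (n+δ)·k_gold = 3.9459 − 0.086·12.3882 ≈ 2.8805.

c_gold ≈ 2.880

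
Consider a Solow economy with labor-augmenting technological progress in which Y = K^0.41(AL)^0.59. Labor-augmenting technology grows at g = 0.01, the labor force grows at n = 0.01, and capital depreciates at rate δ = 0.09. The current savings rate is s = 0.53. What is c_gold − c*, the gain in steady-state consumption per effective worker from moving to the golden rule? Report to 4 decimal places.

Capital per effective worker breaks even when investment replaces (n + g + δ)·k; here n + g + δ = 0.11.
Current steady state (s = 0.53): k* = (0.53/0.11)^(1/0.59) ≈ 14.3691, y* = 14.3691^0.41 ≈ 2.9823, c* = (1−0.53)·2.9823 ≈ 1.4017.
At the golden rule the marginal product of capital equals n+g+δ: 0.41·k^(0.41−1) = 0.11. Solving, k_gold = (0.41/0.11)^(1/0.59) ≈ 9.2995.
y_gold = 9.2995^0.41 ≈ 2.4950, c_gold = y_gold − 0.11·k_gold ≈ 1.4720.
Gain: Δc = 1.4720 − 1.4017 ≈ 0.0704.

Δc ≈ 0.0704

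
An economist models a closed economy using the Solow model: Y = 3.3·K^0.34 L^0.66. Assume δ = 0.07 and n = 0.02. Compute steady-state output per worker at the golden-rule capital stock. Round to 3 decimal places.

The effective depreciation rate is n + δ = 0.02 + 0.07 = 0.09.
Setting f'(k) = n+δ gives 0.34·3.3·k^(0.34−1) = 0.09, hence k_gold = (0.34·3.3/0.09)^(1/0.66) ≈ 45.7328.
Output: y_gold = 3.3·k_gold^0.34 = 3.3·45.7328^0.34 ≈ 12.1057.

y_gold ≈ 12.106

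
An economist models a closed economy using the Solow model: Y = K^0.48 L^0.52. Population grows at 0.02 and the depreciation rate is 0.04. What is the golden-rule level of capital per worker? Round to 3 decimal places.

n + δ = 0.02 + 0.04 = 0.06.
At the golden rule the marginal product of capital equals n+δ: 0.48·k^(0.48−1) = 0.06. Solving, k_gold = (0.48/0.06)^(1/0.52) ≈ 54.5395.

k_gold ≈ 54.540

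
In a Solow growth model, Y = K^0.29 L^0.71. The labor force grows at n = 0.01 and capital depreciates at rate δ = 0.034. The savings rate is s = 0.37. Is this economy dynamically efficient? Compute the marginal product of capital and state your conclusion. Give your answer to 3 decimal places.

dynamically inefficient; MPK ≈ 0.034

The effective depreciation rate is n + δ = 0.01 + 0.034 = 0.044.
Steady-state k*: s·k^0.29 = 0.044·k gives k* = (0.37/0.044)^(1/0.71) ≈ 20.0661.
MPK = 0.29·20.0661^(-0.71) ≈ 0.0345.
MPK < n+δ = 0.044, so the economy is dynamically inefficient (over-saving).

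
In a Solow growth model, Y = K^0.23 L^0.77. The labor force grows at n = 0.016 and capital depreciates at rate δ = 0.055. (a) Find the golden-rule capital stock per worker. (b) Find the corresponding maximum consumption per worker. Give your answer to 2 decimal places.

(a) k_gold ≈ 4.60; (b) c_gold ≈ 1.09

Break-even investment rate: n + δ = 0.016 + 0.055 = 0.071.
Maximizing c = f(k) − (n+δ)·k gives f'(k) = n+δ, i.e. 0.23·k^(0.23−1) = 0.071, so k_gold = (0.23/0.071)^(1/0.77) ≈ 4.6020.
y_gold = 4.6020^0.23 ≈ 1.4206; c_gold = y_gold − 0.071·k_gold ≈ 1.0939.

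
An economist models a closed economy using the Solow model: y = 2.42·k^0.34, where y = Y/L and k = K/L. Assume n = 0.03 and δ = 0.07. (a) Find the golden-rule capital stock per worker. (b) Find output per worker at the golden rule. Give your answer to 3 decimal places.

(a) k_gold ≈ 24.367; (b) y_gold ≈ 7.167

n + δ = 0.03 + 0.07 = 0.1.
At the golden rule the marginal product of capital equals n+δ: 0.34·2.42·k^(0.34−1) = 0.1. Solving, k_gold = (0.34·2.42/0.1)^(1/0.66) ≈ 24.3674.
y_gold = 2.42·24.3674^0.34 ≈ 7.1669.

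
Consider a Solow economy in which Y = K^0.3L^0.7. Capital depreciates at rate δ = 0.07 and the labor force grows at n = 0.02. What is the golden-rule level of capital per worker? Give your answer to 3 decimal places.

The effective depreciation rate is n + δ = 0.02 + 0.07 = 0.09.
Maximizing c = f(k) − (n+δ)·k gives f'(k) = n+δ, i.e. 0.3·k^(0.3−1) = 0.09, so k_gold = (0.3/0.09)^(1/0.7) ≈ 5.5843.

k_gold ≈ 5.584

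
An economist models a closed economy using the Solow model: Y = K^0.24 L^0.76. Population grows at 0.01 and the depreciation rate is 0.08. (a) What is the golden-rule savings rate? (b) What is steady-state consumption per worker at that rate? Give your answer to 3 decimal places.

(a) s_gold = 0.240; (b) c_gold ≈ 1.036

Break-even investment rate: n + δ = 0.01 + 0.08 = 0.09.
For Cobb-Douglas, s_gold equals capital's share: s_gold = 0.24.
Golden rule sets MPK = n+δ: 0.24·k^(0.24−1) = 0.09, so k_gold = (0.24/0.09)^(1/0.76) ≈ 3.6348.
y_gold = 3.6348^0.24 ≈ 1.3631; c_gold = (1−0.24)·y_gold ≈ 1.0359.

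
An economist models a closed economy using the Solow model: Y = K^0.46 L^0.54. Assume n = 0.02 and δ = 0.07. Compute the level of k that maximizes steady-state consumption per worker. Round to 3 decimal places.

k_gold ≈ 20.515

Break-even investment rate: n + δ = 0.02 + 0.07 = 0.09.
Setting f'(k) = n+δ gives 0.46·k^(0.46−1) = 0.09, hence k_gold = (0.46/0.09)^(1/0.54) ≈ 20.5147.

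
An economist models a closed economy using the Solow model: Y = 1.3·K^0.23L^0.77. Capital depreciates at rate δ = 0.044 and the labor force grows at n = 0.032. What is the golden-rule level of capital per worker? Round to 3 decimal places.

k_gold ≈ 5.923

Break-even investment rate: n + δ = 0.032 + 0.044 = 0.076.
Golden rule sets MPK = n+δ: 0.23·1.3·k^(0.23−1) = 0.076, so k_gold = (0.23·1.3/0.076)^(1/0.77) ≈ 5.9230.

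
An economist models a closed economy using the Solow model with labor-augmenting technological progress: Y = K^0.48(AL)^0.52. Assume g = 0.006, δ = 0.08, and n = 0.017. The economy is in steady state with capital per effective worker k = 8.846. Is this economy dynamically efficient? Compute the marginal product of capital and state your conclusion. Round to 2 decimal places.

dynamically efficient; MPK ≈ 0.15

The effective depreciation rate is n + g + δ = 0.017 + 0.006 + 0.08 = 0.103.
MPK = 0.48·k^(0.48−1) = 0.48·8.846^(-0.52) ≈ 0.1545.
MPK > 0.103, so the economy is dynamically efficient (under-saving).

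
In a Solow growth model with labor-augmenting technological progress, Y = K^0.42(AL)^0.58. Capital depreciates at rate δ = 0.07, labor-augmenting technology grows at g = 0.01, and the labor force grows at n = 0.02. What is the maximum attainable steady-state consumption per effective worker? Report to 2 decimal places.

c_gold ≈ 1.64

n + g + δ = 0.02 + 0.01 + 0.07 = 0.1.
Setting f'(k) = n+g+δ gives 0.42·k^(0.42−1) = 0.1, hence k_gold = (0.42/0.1)^(1/0.58) ≈ 11.8732.
y_gold = 11.8732^0.42 ≈ 2.8270.
c_gold = y_gold − (n+g+δ)·k_gold = 2.8270 − 0.1·11.8732 ≈ 1.6396.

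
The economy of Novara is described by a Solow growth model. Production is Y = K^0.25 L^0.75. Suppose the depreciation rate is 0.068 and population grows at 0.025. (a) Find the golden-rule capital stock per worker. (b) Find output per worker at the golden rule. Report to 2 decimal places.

(a) k_gold ≈ 3.74; (b) y_gold ≈ 1.39

n + δ = 0.025 + 0.068 = 0.093.
Golden rule sets MPK = n+δ: 0.25·k^(0.25−1) = 0.093, so k_gold = (0.25/0.093)^(1/0.75) ≈ 3.7377.
y_gold = 3.7377^0.25 ≈ 1.3904.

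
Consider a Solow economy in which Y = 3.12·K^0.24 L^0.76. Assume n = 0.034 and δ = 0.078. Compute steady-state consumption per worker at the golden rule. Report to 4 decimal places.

The effective depreciation rate is n + δ = 0.034 + 0.078 = 0.112.
Golden rule sets MPK = n+δ: 0.24·3.12·k^(0.24−1) = 0.112, so k_gold = (0.24·3.12/0.112)^(1/0.76) ≈ 12.1821.
y_gold = 3.12·12.1821^0.24 ≈ 5.6850.
c_gold = y_gold − (n+δ)·k_gold = 5.6850 − 0.112·12.1821 ≈ 4.3206.

c_gold ≈ 4.3206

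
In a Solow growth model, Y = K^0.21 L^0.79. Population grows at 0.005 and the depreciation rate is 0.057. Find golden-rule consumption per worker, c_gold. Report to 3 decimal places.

c_gold ≈ 1.093

Break-even investment rate: n + δ = 0.005 + 0.057 = 0.062.
Maximizing c = f(k) − (n+δ)·k gives f'(k) = n+δ, i.e. 0.21·k^(0.21−1) = 0.062, so k_gold = (0.21/0.062)^(1/0.79) ≈ 4.6845.
y_gold = 4.6845^0.21 ≈ 1.3831.
c_gold = y_gold − (n+δ)·k_gold = 1.3831 − 0.062·4.6845 ≈ 1.0926.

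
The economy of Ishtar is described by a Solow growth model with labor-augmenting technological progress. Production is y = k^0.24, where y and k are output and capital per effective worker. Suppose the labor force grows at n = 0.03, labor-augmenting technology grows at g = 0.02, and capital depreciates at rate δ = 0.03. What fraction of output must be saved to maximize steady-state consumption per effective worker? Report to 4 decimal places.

The effective depreciation rate is n + g + δ = 0.03 + 0.02 + 0.03 = 0.08.
At the golden rule MPK = n+g+δ, and in any Cobb-Douglas steady state s = (n+g+δ)·k/y = MPK·k/y = capital's share 0.24.

s_gold = 0.2400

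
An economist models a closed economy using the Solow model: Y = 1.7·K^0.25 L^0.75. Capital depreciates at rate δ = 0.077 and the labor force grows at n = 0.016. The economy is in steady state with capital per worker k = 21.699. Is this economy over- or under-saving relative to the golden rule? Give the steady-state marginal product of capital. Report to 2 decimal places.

Break-even investment rate: n + δ = 0.016 + 0.077 = 0.093.
MPK = 0.25·1.7·k^(0.25−1) = 0.25·1.7·21.699^(-0.75) ≈ 0.0423.
MPK < 0.093, so the economy is dynamically inefficient (over-saving).

over-saving; MPK ≈ 0.04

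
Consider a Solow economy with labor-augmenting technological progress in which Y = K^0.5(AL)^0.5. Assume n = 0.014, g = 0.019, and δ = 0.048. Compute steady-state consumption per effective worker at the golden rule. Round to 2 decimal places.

c_gold ≈ 3.09

Break-even investment rate: n + g + δ = 0.014 + 0.019 + 0.048 = 0.081.
At the golden rule the marginal product of capital equals n+g+δ: 0.5·k^(0.5−1) = 0.081. Solving, k_gold = (0.5/0.081)^(1/0.5) ≈ 38.1039.
y_gold = 38.1039^0.5 ≈ 6.1728.
c_gold = y_gold − (n+g+δ)·k_gold = 6.1728 − 0.081·38.1039 ≈ 3.0864.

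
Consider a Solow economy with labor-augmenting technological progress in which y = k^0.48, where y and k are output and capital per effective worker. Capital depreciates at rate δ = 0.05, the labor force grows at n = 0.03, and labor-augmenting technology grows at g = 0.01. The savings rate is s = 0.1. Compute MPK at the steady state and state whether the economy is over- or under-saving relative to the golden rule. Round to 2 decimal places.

under-saving; MPK ≈ 0.43

Break-even investment rate: n + g + δ = 0.03 + 0.01 + 0.05 = 0.09.
Steady-state k*: s·k^0.48 = 0.09·k gives k* = (0.1/0.09)^(1/0.52) ≈ 1.2246.
MPK = 0.48·1.2246^(-0.52) ≈ 0.4320.
MPK > n+g+δ = 0.09, so the economy is dynamically efficient (under-saving).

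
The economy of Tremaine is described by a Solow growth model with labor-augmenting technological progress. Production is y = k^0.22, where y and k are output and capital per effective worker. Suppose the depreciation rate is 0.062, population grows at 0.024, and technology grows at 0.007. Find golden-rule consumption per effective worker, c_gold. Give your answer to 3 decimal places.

Break-even investment rate: n + g + δ = 0.024 + 0.007 + 0.062 = 0.093.
At the golden rule the marginal product of capital equals n+g+δ: 0.22·k^(0.22−1) = 0.093. Solving, k_gold = (0.22/0.093)^(1/0.78) ≈ 3.0159.
y_gold = 3.0159^0.22 ≈ 1.2749.
c_gold = y_gold − (n+g+δ)·k_gold = 1.2749 − 0.093·3.0159 ≈ 0.9944.

c_gold ≈ 0.994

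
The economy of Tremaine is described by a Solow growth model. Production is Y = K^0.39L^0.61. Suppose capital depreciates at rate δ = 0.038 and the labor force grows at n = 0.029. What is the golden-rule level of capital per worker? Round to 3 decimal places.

Capital per worker breaks even when investment replaces (n + δ)·k; here n + δ = 0.067.
Maximizing c = f(k) − (n+δ)·k gives f'(k) = n+δ, i.e. 0.39·k^(0.39−1) = 0.067, so k_gold = (0.39/0.067)^(1/0.61) ≈ 17.9507.

k_gold ≈ 17.951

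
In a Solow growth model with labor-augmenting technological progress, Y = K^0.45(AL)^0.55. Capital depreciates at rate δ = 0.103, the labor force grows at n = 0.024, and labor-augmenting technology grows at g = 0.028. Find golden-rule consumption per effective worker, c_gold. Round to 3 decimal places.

c_gold ≈ 1.315

Capital per effective worker breaks even when investment replaces (n + g + δ)·k; here n + g + δ = 0.155.
Setting f'(k) = n+g+δ gives 0.45·k^(0.45−1) = 0.155, hence k_gold = (0.45/0.155)^(1/0.55) ≈ 6.9439.
y_gold = 6.9439^0.45 ≈ 2.3918.
c_gold = y_gold − (n+g+δ)·k_gold = 2.3918 − 0.155·6.9439 ≈ 1.3155.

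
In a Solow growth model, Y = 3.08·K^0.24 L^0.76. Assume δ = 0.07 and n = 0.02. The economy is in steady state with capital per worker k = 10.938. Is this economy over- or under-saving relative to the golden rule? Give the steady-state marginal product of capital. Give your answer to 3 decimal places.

Capital per worker breaks even when investment replaces (n + δ)·k; here n + δ = 0.09.
MPK = 0.24·3.08·k^(0.24−1) = 0.24·3.08·10.938^(-0.76) ≈ 0.1200.
MPK > 0.09, so the economy is dynamically efficient (under-saving).

under-saving; MPK ≈ 0.120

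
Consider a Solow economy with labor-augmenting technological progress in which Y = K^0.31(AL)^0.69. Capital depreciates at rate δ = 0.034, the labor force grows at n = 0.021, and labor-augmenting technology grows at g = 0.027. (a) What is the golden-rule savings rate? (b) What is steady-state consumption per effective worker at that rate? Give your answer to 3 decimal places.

(a) s_gold = 0.310; (b) c_gold ≈ 1.254

n + g + δ = 0.021 + 0.027 + 0.034 = 0.082.
For Cobb-Douglas, s_gold equals capital's share: s_gold = 0.31.
Maximizing c = f(k) − (n+g+δ)·k gives f'(k) = n+g+δ, i.e. 0.31·k^(0.31−1) = 0.082, so k_gold = (0.31/0.082)^(1/0.69) ≈ 6.8711.
y_gold = 6.8711^0.31 ≈ 1.8175; c_gold = (1−0.31)·y_gold ≈ 1.2541.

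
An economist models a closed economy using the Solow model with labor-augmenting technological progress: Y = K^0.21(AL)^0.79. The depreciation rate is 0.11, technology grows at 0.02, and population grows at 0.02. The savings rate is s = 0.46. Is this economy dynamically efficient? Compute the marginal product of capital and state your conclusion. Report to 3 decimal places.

dynamically inefficient; MPK ≈ 0.068

Capital per effective worker breaks even when investment replaces (n + g + δ)·k; here n + g + δ = 0.15.
Steady-state k*: s·k^0.21 = 0.15·k gives k* = (0.46/0.15)^(1/0.79) ≈ 4.1308.
MPK = 0.21·4.1308^(-0.79) ≈ 0.0685.
MPK < n+g+δ = 0.15, so the economy is dynamically inefficient (over-saving).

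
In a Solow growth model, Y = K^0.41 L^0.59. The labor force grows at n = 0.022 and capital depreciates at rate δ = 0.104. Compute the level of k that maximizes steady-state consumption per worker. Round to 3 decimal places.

Capital per worker breaks even when investment replaces (n + δ)·k; here n + δ = 0.126.
Golden rule sets MPK = n+δ: 0.41·k^(0.41−1) = 0.126, so k_gold = (0.41/0.126)^(1/0.59) ≈ 7.3875.

k_gold ≈ 7.387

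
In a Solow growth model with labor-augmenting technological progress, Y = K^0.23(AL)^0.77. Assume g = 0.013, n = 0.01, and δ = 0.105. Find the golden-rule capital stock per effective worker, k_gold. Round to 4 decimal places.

k_gold ≈ 2.1406

The effective depreciation rate is n + g + δ = 0.01 + 0.013 + 0.105 = 0.128.
Maximizing c = f(k) − (n+g+δ)·k gives f'(k) = n+g+δ, i.e. 0.23·k^(0.23−1) = 0.128, so k_gold = (0.23/0.128)^(1/0.77) ≈ 2.1406.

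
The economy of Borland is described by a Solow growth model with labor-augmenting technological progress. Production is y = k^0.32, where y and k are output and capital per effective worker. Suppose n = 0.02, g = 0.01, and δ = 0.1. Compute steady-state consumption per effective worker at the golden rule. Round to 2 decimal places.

c_gold ≈ 1.04

Break-even investment rate: n + g + δ = 0.02 + 0.01 + 0.1 = 0.13.
At the golden rule the marginal product of capital equals n+g+δ: 0.32·k^(0.32−1) = 0.13. Solving, k_gold = (0.32/0.13)^(1/0.68) ≈ 3.7610.
y_gold = 3.7610^0.32 ≈ 1.5279.
c_gold = y_gold − (n+g+δ)·k_gold = 1.5279 − 0.13·3.7610 ≈ 1.0390.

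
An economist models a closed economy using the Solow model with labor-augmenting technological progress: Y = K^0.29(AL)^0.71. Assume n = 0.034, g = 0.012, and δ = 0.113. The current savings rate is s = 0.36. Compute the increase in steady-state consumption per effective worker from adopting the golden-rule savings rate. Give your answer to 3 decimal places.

Δc ≈ 0.014

The effective depreciation rate is n + g + δ = 0.034 + 0.012 + 0.113 = 0.159.
Current steady state (s = 0.36): k* = (0.36/0.159)^(1/0.71) ≈ 3.1613, y* = 3.1613^0.29 ≈ 1.3962, c* = (1−0.36)·1.3962 ≈ 0.8936.
Maximizing c = f(k) − (n+g+δ)·k gives f'(k) = n+g+δ, i.e. 0.29·k^(0.29−1) = 0.159, so k_gold = (0.29/0.159)^(1/0.71) ≈ 2.3313.
y_gold = 2.3313^0.29 ≈ 1.2782, c_gold = y_gold − 0.159·k_gold ≈ 0.9075.
Gain: Δc = 0.9075 − 0.8936 ≈ 0.0139.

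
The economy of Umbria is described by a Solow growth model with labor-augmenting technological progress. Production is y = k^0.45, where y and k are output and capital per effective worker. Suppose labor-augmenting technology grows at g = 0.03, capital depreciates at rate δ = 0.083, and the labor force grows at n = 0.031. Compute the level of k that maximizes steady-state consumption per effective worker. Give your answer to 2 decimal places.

k_gold ≈ 7.94

n + g + δ = 0.031 + 0.03 + 0.083 = 0.144.
At the golden rule the marginal product of capital equals n+g+δ: 0.45·k^(0.45−1) = 0.144. Solving, k_gold = (0.45/0.144)^(1/0.55) ≈ 7.9383.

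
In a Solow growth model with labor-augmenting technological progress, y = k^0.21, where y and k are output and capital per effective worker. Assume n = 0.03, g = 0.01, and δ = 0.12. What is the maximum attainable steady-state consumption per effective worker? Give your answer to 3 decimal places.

Capital per effective worker breaks even when investment replaces (n + g + δ)·k; here n + g + δ = 0.16.
Golden rule sets MPK = n+g+δ: 0.21·k^(0.21−1) = 0.16, so k_gold = (0.21/0.16)^(1/0.79) ≈ 1.4109.
y_gold = 1.4109^0.21 ≈ 1.0750.
c_gold = y_gold − (n+g+δ)·k_gold = 1.0750 − 0.16·1.4109 ≈ 0.8492.

c_gold ≈ 0.849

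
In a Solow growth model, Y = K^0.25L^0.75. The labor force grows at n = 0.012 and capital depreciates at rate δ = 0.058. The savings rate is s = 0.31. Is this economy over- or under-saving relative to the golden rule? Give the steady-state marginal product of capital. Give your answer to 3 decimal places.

The effective depreciation rate is n + δ = 0.012 + 0.058 = 0.07.
Steady-state k*: s·k^0.25 = 0.07·k gives k* = (0.31/0.07)^(1/0.75) ≈ 7.2725.
MPK = 0.25·7.2725^(-0.75) ≈ 0.0565.
MPK < n+δ = 0.07, so the economy is dynamically inefficient (over-saving).

over-saving; MPK ≈ 0.056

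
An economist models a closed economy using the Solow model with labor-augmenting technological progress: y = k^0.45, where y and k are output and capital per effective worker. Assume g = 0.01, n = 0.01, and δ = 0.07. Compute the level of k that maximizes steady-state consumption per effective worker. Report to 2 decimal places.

The effective depreciation rate is n + g + δ = 0.01 + 0.01 + 0.07 = 0.09.
Maximizing c = f(k) − (n+g+δ)·k gives f'(k) = n+g+δ, i.e. 0.45·k^(0.45−1) = 0.09, so k_gold = (0.45/0.09)^(1/0.55) ≈ 18.6575.

k_gold ≈ 18.66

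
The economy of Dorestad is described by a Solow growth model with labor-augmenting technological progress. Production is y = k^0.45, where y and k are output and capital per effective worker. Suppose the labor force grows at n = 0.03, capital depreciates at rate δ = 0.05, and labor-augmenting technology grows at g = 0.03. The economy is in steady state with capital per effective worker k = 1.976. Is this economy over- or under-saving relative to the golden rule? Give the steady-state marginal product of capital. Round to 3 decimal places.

n + g + δ = 0.03 + 0.03 + 0.05 = 0.11.
MPK = 0.45·k^(0.45−1) = 0.45·1.976^(-0.55) ≈ 0.3094.
MPK > 0.11, so the economy is dynamically efficient (under-saving).

under-saving; MPK ≈ 0.309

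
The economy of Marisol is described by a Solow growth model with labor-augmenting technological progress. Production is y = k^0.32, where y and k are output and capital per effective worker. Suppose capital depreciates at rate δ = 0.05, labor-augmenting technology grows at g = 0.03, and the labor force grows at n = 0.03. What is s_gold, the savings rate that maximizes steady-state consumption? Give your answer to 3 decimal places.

s_gold = 0.320

n + g + δ = 0.03 + 0.03 + 0.05 = 0.11.
At the golden rule MPK = n+g+δ, and in any Cobb-Douglas steady state s = (n+g+δ)·k/y = MPK·k/y = capital's share 0.32.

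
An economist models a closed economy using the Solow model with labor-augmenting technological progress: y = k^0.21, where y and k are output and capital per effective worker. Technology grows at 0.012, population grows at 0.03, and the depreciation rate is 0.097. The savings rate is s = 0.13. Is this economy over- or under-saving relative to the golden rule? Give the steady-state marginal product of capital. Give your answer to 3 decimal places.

The effective depreciation rate is n + g + δ = 0.03 + 0.012 + 0.097 = 0.139.
Steady-state k*: s·k^0.21 = 0.139·k gives k* = (0.13/0.139)^(1/0.79) ≈ 0.9188.
MPK = 0.21·0.9188^(-0.79) ≈ 0.2245.
MPK > n+g+δ = 0.139, so the economy is dynamically efficient (under-saving).

under-saving; MPK ≈ 0.225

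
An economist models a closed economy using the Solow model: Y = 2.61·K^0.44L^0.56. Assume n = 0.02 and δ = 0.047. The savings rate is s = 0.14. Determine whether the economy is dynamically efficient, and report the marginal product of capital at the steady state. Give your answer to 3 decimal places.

dynamically efficient; MPK ≈ 0.211

The effective depreciation rate is n + δ = 0.02 + 0.047 = 0.067.
Steady-state k*: s·A·k^0.44 = 0.067·k gives k* = (0.14·2.61/0.067)^(1/0.56) ≈ 20.6788.
MPK = 0.44·2.61·20.6788^(-0.56) ≈ 0.2106.
MPK > n+δ = 0.067, so the economy is dynamically efficient (under-saving).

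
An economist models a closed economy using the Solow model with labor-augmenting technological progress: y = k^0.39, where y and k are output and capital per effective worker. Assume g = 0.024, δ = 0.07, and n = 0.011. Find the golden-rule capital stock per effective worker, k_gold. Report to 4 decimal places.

k_gold ≈ 8.5945

Break-even investment rate: n + g + δ = 0.011 + 0.024 + 0.07 = 0.105.
At the golden rule the marginal product of capital equals n+g+δ: 0.39·k^(0.39−1) = 0.105. Solving, k_gold = (0.39/0.105)^(1/0.61) ≈ 8.5945.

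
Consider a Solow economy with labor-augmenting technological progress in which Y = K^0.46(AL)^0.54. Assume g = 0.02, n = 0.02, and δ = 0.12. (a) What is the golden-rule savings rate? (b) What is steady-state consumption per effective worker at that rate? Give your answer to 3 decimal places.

(a) s_gold = 0.460; (b) c_gold ≈ 1.328

n + g + δ = 0.02 + 0.02 + 0.12 = 0.16.
For Cobb-Douglas, s_gold equals capital's share: s_gold = 0.46.
Golden rule sets MPK = n+g+δ: 0.46·k^(0.46−1) = 0.16, so k_gold = (0.46/0.16)^(1/0.54) ≈ 7.0685.
y_gold = 7.0685^0.46 ≈ 2.4586; c_gold = (1−0.46)·y_gold ≈ 1.3277.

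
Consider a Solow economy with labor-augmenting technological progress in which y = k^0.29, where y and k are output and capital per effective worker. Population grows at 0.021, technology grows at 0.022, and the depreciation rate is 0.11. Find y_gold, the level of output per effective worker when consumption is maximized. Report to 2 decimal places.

y_gold ≈ 1.30

The effective depreciation rate is n + g + δ = 0.021 + 0.022 + 0.11 = 0.153.
Setting f'(k) = n+g+δ gives 0.29·k^(0.29−1) = 0.153, hence k_gold = (0.29/0.153)^(1/0.71) ≈ 2.4611.
Output: y_gold = k_gold^0.29 = 2.4611^0.29 ≈ 1.2985.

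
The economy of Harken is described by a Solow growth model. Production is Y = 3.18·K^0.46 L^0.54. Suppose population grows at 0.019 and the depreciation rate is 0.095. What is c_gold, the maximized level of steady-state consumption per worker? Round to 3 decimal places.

The effective depreciation rate is n + δ = 0.019 + 0.095 = 0.114.
At the golden rule the marginal product of capital equals n+δ: 0.46·3.18·k^(0.46−1) = 0.114. Solving, k_gold = (0.46·3.18/0.114)^(1/0.54) ≈ 112.8160.
y_gold = 3.18·112.8160^0.46 ≈ 27.9587.
c_gold = y_gold − (n+δ)·k_gold = 27.9587 − 0.114·112.8160 ≈ 15.0977.

c_gold ≈ 15.098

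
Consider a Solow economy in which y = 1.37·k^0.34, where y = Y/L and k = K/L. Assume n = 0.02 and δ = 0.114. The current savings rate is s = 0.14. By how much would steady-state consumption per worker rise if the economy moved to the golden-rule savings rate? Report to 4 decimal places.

n + δ = 0.02 + 0.114 = 0.134.
Current steady state (s = 0.14): k* = (0.14·1.37/0.134)^(1/0.66) ≈ 1.7218, y* = 1.37·1.7218^0.34 ≈ 1.6480, c* = (1−0.14)·1.6480 ≈ 1.4173.
Setting f'(k) = n+δ gives 0.34·1.37·k^(0.34−1) = 0.134, hence k_gold = (0.34·1.37/0.134)^(1/0.66) ≈ 6.6045.
y_gold = 1.37·6.6045^0.34 ≈ 2.6030, c_gold = y_gold − 0.134·k_gold ≈ 1.7179.
Gain: Δc = 1.7179 − 1.4173 ≈ 0.3007.

Δc ≈ 0.3007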